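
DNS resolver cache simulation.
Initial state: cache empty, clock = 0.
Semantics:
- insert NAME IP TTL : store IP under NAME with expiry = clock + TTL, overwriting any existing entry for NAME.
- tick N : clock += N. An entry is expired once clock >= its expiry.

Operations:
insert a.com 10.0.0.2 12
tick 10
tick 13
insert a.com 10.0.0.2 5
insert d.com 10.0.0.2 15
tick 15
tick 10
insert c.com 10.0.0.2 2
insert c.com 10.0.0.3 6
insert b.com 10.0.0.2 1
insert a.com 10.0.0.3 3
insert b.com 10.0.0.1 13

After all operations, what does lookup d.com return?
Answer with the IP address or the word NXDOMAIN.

Answer: NXDOMAIN

Derivation:
Op 1: insert a.com -> 10.0.0.2 (expiry=0+12=12). clock=0
Op 2: tick 10 -> clock=10.
Op 3: tick 13 -> clock=23. purged={a.com}
Op 4: insert a.com -> 10.0.0.2 (expiry=23+5=28). clock=23
Op 5: insert d.com -> 10.0.0.2 (expiry=23+15=38). clock=23
Op 6: tick 15 -> clock=38. purged={a.com,d.com}
Op 7: tick 10 -> clock=48.
Op 8: insert c.com -> 10.0.0.2 (expiry=48+2=50). clock=48
Op 9: insert c.com -> 10.0.0.3 (expiry=48+6=54). clock=48
Op 10: insert b.com -> 10.0.0.2 (expiry=48+1=49). clock=48
Op 11: insert a.com -> 10.0.0.3 (expiry=48+3=51). clock=48
Op 12: insert b.com -> 10.0.0.1 (expiry=48+13=61). clock=48
lookup d.com: not in cache (expired or never inserted)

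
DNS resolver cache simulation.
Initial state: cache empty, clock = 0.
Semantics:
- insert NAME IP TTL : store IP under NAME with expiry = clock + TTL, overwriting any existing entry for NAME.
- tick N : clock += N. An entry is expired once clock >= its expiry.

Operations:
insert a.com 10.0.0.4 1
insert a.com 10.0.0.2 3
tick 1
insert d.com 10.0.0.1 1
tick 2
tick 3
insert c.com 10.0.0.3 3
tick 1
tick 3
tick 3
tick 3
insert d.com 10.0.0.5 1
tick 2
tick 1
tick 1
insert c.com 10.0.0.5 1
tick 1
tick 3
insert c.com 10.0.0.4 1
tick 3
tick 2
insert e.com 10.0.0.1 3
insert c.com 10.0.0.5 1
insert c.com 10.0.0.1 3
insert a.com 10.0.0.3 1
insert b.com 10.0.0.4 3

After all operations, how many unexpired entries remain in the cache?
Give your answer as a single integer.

Answer: 4

Derivation:
Op 1: insert a.com -> 10.0.0.4 (expiry=0+1=1). clock=0
Op 2: insert a.com -> 10.0.0.2 (expiry=0+3=3). clock=0
Op 3: tick 1 -> clock=1.
Op 4: insert d.com -> 10.0.0.1 (expiry=1+1=2). clock=1
Op 5: tick 2 -> clock=3. purged={a.com,d.com}
Op 6: tick 3 -> clock=6.
Op 7: insert c.com -> 10.0.0.3 (expiry=6+3=9). clock=6
Op 8: tick 1 -> clock=7.
Op 9: tick 3 -> clock=10. purged={c.com}
Op 10: tick 3 -> clock=13.
Op 11: tick 3 -> clock=16.
Op 12: insert d.com -> 10.0.0.5 (expiry=16+1=17). clock=16
Op 13: tick 2 -> clock=18. purged={d.com}
Op 14: tick 1 -> clock=19.
Op 15: tick 1 -> clock=20.
Op 16: insert c.com -> 10.0.0.5 (expiry=20+1=21). clock=20
Op 17: tick 1 -> clock=21. purged={c.com}
Op 18: tick 3 -> clock=24.
Op 19: insert c.com -> 10.0.0.4 (expiry=24+1=25). clock=24
Op 20: tick 3 -> clock=27. purged={c.com}
Op 21: tick 2 -> clock=29.
Op 22: insert e.com -> 10.0.0.1 (expiry=29+3=32). clock=29
Op 23: insert c.com -> 10.0.0.5 (expiry=29+1=30). clock=29
Op 24: insert c.com -> 10.0.0.1 (expiry=29+3=32). clock=29
Op 25: insert a.com -> 10.0.0.3 (expiry=29+1=30). clock=29
Op 26: insert b.com -> 10.0.0.4 (expiry=29+3=32). clock=29
Final cache (unexpired): {a.com,b.com,c.com,e.com} -> size=4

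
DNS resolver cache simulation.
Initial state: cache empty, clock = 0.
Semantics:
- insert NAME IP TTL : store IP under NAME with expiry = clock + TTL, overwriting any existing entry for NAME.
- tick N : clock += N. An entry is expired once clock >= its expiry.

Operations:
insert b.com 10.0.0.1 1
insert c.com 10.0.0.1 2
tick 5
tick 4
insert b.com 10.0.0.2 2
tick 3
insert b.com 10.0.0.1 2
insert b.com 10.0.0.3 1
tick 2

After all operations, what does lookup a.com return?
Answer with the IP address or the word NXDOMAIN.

Op 1: insert b.com -> 10.0.0.1 (expiry=0+1=1). clock=0
Op 2: insert c.com -> 10.0.0.1 (expiry=0+2=2). clock=0
Op 3: tick 5 -> clock=5. purged={b.com,c.com}
Op 4: tick 4 -> clock=9.
Op 5: insert b.com -> 10.0.0.2 (expiry=9+2=11). clock=9
Op 6: tick 3 -> clock=12. purged={b.com}
Op 7: insert b.com -> 10.0.0.1 (expiry=12+2=14). clock=12
Op 8: insert b.com -> 10.0.0.3 (expiry=12+1=13). clock=12
Op 9: tick 2 -> clock=14. purged={b.com}
lookup a.com: not in cache (expired or never inserted)

Answer: NXDOMAIN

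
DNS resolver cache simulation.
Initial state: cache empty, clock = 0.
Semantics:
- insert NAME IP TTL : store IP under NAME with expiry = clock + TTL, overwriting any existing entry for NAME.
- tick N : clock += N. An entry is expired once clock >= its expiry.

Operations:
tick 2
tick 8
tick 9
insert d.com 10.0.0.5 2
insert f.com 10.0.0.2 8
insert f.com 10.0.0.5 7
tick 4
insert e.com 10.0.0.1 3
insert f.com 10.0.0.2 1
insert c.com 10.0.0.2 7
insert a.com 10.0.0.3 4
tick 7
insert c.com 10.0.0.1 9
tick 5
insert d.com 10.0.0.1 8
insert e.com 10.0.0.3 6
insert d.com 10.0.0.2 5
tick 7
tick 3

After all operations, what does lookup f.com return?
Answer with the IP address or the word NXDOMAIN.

Op 1: tick 2 -> clock=2.
Op 2: tick 8 -> clock=10.
Op 3: tick 9 -> clock=19.
Op 4: insert d.com -> 10.0.0.5 (expiry=19+2=21). clock=19
Op 5: insert f.com -> 10.0.0.2 (expiry=19+8=27). clock=19
Op 6: insert f.com -> 10.0.0.5 (expiry=19+7=26). clock=19
Op 7: tick 4 -> clock=23. purged={d.com}
Op 8: insert e.com -> 10.0.0.1 (expiry=23+3=26). clock=23
Op 9: insert f.com -> 10.0.0.2 (expiry=23+1=24). clock=23
Op 10: insert c.com -> 10.0.0.2 (expiry=23+7=30). clock=23
Op 11: insert a.com -> 10.0.0.3 (expiry=23+4=27). clock=23
Op 12: tick 7 -> clock=30. purged={a.com,c.com,e.com,f.com}
Op 13: insert c.com -> 10.0.0.1 (expiry=30+9=39). clock=30
Op 14: tick 5 -> clock=35.
Op 15: insert d.com -> 10.0.0.1 (expiry=35+8=43). clock=35
Op 16: insert e.com -> 10.0.0.3 (expiry=35+6=41). clock=35
Op 17: insert d.com -> 10.0.0.2 (expiry=35+5=40). clock=35
Op 18: tick 7 -> clock=42. purged={c.com,d.com,e.com}
Op 19: tick 3 -> clock=45.
lookup f.com: not in cache (expired or never inserted)

Answer: NXDOMAIN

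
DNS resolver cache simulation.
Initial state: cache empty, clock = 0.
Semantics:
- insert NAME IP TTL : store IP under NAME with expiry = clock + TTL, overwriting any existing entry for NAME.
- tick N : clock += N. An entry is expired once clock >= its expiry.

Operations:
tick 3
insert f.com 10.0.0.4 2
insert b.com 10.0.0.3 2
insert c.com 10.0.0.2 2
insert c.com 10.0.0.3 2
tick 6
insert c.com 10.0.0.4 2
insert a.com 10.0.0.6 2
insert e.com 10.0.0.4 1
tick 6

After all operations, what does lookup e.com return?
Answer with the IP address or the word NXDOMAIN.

Answer: NXDOMAIN

Derivation:
Op 1: tick 3 -> clock=3.
Op 2: insert f.com -> 10.0.0.4 (expiry=3+2=5). clock=3
Op 3: insert b.com -> 10.0.0.3 (expiry=3+2=5). clock=3
Op 4: insert c.com -> 10.0.0.2 (expiry=3+2=5). clock=3
Op 5: insert c.com -> 10.0.0.3 (expiry=3+2=5). clock=3
Op 6: tick 6 -> clock=9. purged={b.com,c.com,f.com}
Op 7: insert c.com -> 10.0.0.4 (expiry=9+2=11). clock=9
Op 8: insert a.com -> 10.0.0.6 (expiry=9+2=11). clock=9
Op 9: insert e.com -> 10.0.0.4 (expiry=9+1=10). clock=9
Op 10: tick 6 -> clock=15. purged={a.com,c.com,e.com}
lookup e.com: not in cache (expired or never inserted)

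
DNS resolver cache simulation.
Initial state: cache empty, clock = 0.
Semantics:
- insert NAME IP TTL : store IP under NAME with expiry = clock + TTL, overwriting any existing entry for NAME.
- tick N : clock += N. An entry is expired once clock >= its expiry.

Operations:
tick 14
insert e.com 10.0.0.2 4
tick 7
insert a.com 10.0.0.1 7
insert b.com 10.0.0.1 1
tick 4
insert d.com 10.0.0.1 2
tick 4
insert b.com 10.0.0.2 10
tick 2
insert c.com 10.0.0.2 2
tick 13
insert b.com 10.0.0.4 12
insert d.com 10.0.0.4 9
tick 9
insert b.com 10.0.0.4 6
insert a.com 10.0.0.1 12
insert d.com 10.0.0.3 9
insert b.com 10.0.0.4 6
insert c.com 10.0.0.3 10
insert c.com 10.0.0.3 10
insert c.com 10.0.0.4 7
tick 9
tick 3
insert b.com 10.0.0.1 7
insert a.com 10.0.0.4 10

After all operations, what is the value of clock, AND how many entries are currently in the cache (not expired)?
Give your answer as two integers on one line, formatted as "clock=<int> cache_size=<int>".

Op 1: tick 14 -> clock=14.
Op 2: insert e.com -> 10.0.0.2 (expiry=14+4=18). clock=14
Op 3: tick 7 -> clock=21. purged={e.com}
Op 4: insert a.com -> 10.0.0.1 (expiry=21+7=28). clock=21
Op 5: insert b.com -> 10.0.0.1 (expiry=21+1=22). clock=21
Op 6: tick 4 -> clock=25. purged={b.com}
Op 7: insert d.com -> 10.0.0.1 (expiry=25+2=27). clock=25
Op 8: tick 4 -> clock=29. purged={a.com,d.com}
Op 9: insert b.com -> 10.0.0.2 (expiry=29+10=39). clock=29
Op 10: tick 2 -> clock=31.
Op 11: insert c.com -> 10.0.0.2 (expiry=31+2=33). clock=31
Op 12: tick 13 -> clock=44. purged={b.com,c.com}
Op 13: insert b.com -> 10.0.0.4 (expiry=44+12=56). clock=44
Op 14: insert d.com -> 10.0.0.4 (expiry=44+9=53). clock=44
Op 15: tick 9 -> clock=53. purged={d.com}
Op 16: insert b.com -> 10.0.0.4 (expiry=53+6=59). clock=53
Op 17: insert a.com -> 10.0.0.1 (expiry=53+12=65). clock=53
Op 18: insert d.com -> 10.0.0.3 (expiry=53+9=62). clock=53
Op 19: insert b.com -> 10.0.0.4 (expiry=53+6=59). clock=53
Op 20: insert c.com -> 10.0.0.3 (expiry=53+10=63). clock=53
Op 21: insert c.com -> 10.0.0.3 (expiry=53+10=63). clock=53
Op 22: insert c.com -> 10.0.0.4 (expiry=53+7=60). clock=53
Op 23: tick 9 -> clock=62. purged={b.com,c.com,d.com}
Op 24: tick 3 -> clock=65. purged={a.com}
Op 25: insert b.com -> 10.0.0.1 (expiry=65+7=72). clock=65
Op 26: insert a.com -> 10.0.0.4 (expiry=65+10=75). clock=65
Final clock = 65
Final cache (unexpired): {a.com,b.com} -> size=2

Answer: clock=65 cache_size=2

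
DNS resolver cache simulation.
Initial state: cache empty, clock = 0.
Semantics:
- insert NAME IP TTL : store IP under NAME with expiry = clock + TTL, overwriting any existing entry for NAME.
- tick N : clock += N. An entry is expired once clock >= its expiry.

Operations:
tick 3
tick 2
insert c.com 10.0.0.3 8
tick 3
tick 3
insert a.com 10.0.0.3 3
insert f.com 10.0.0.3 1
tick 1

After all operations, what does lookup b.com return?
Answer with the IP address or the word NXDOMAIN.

Op 1: tick 3 -> clock=3.
Op 2: tick 2 -> clock=5.
Op 3: insert c.com -> 10.0.0.3 (expiry=5+8=13). clock=5
Op 4: tick 3 -> clock=8.
Op 5: tick 3 -> clock=11.
Op 6: insert a.com -> 10.0.0.3 (expiry=11+3=14). clock=11
Op 7: insert f.com -> 10.0.0.3 (expiry=11+1=12). clock=11
Op 8: tick 1 -> clock=12. purged={f.com}
lookup b.com: not in cache (expired or never inserted)

Answer: NXDOMAIN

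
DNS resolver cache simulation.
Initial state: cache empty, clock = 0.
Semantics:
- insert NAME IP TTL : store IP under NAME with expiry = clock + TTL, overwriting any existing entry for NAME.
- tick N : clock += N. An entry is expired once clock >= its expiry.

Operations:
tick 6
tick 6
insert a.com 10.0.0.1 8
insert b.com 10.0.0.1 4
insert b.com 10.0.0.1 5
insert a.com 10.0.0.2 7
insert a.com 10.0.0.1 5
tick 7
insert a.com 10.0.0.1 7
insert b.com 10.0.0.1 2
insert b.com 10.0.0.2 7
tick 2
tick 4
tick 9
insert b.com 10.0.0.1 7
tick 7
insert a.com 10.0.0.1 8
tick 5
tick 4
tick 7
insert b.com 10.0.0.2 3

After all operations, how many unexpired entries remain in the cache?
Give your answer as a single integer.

Op 1: tick 6 -> clock=6.
Op 2: tick 6 -> clock=12.
Op 3: insert a.com -> 10.0.0.1 (expiry=12+8=20). clock=12
Op 4: insert b.com -> 10.0.0.1 (expiry=12+4=16). clock=12
Op 5: insert b.com -> 10.0.0.1 (expiry=12+5=17). clock=12
Op 6: insert a.com -> 10.0.0.2 (expiry=12+7=19). clock=12
Op 7: insert a.com -> 10.0.0.1 (expiry=12+5=17). clock=12
Op 8: tick 7 -> clock=19. purged={a.com,b.com}
Op 9: insert a.com -> 10.0.0.1 (expiry=19+7=26). clock=19
Op 10: insert b.com -> 10.0.0.1 (expiry=19+2=21). clock=19
Op 11: insert b.com -> 10.0.0.2 (expiry=19+7=26). clock=19
Op 12: tick 2 -> clock=21.
Op 13: tick 4 -> clock=25.
Op 14: tick 9 -> clock=34. purged={a.com,b.com}
Op 15: insert b.com -> 10.0.0.1 (expiry=34+7=41). clock=34
Op 16: tick 7 -> clock=41. purged={b.com}
Op 17: insert a.com -> 10.0.0.1 (expiry=41+8=49). clock=41
Op 18: tick 5 -> clock=46.
Op 19: tick 4 -> clock=50. purged={a.com}
Op 20: tick 7 -> clock=57.
Op 21: insert b.com -> 10.0.0.2 (expiry=57+3=60). clock=57
Final cache (unexpired): {b.com} -> size=1

Answer: 1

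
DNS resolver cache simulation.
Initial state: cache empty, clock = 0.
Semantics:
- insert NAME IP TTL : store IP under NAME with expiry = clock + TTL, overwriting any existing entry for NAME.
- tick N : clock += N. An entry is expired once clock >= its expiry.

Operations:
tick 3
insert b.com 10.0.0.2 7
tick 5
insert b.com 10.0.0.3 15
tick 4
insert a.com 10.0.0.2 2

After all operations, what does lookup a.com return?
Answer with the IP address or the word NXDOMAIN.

Op 1: tick 3 -> clock=3.
Op 2: insert b.com -> 10.0.0.2 (expiry=3+7=10). clock=3
Op 3: tick 5 -> clock=8.
Op 4: insert b.com -> 10.0.0.3 (expiry=8+15=23). clock=8
Op 5: tick 4 -> clock=12.
Op 6: insert a.com -> 10.0.0.2 (expiry=12+2=14). clock=12
lookup a.com: present, ip=10.0.0.2 expiry=14 > clock=12

Answer: 10.0.0.2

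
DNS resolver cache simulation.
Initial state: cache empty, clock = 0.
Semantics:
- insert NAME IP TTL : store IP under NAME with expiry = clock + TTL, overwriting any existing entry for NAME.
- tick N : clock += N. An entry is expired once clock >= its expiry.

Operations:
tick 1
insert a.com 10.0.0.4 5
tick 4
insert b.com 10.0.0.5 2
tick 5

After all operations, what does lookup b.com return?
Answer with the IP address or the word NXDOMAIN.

Op 1: tick 1 -> clock=1.
Op 2: insert a.com -> 10.0.0.4 (expiry=1+5=6). clock=1
Op 3: tick 4 -> clock=5.
Op 4: insert b.com -> 10.0.0.5 (expiry=5+2=7). clock=5
Op 5: tick 5 -> clock=10. purged={a.com,b.com}
lookup b.com: not in cache (expired or never inserted)

Answer: NXDOMAIN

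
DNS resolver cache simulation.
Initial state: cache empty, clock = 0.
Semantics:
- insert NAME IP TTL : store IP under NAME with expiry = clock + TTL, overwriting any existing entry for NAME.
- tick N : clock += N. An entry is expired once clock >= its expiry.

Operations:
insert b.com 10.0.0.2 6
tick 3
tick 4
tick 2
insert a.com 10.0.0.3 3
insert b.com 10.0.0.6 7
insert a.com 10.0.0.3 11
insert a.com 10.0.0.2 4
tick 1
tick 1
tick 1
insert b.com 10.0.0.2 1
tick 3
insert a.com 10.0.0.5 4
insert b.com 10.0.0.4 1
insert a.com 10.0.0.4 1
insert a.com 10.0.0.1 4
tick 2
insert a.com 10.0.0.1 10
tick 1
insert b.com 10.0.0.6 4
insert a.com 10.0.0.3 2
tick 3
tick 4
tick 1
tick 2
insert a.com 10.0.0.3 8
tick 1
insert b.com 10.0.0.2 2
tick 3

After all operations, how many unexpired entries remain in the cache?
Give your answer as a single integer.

Op 1: insert b.com -> 10.0.0.2 (expiry=0+6=6). clock=0
Op 2: tick 3 -> clock=3.
Op 3: tick 4 -> clock=7. purged={b.com}
Op 4: tick 2 -> clock=9.
Op 5: insert a.com -> 10.0.0.3 (expiry=9+3=12). clock=9
Op 6: insert b.com -> 10.0.0.6 (expiry=9+7=16). clock=9
Op 7: insert a.com -> 10.0.0.3 (expiry=9+11=20). clock=9
Op 8: insert a.com -> 10.0.0.2 (expiry=9+4=13). clock=9
Op 9: tick 1 -> clock=10.
Op 10: tick 1 -> clock=11.
Op 11: tick 1 -> clock=12.
Op 12: insert b.com -> 10.0.0.2 (expiry=12+1=13). clock=12
Op 13: tick 3 -> clock=15. purged={a.com,b.com}
Op 14: insert a.com -> 10.0.0.5 (expiry=15+4=19). clock=15
Op 15: insert b.com -> 10.0.0.4 (expiry=15+1=16). clock=15
Op 16: insert a.com -> 10.0.0.4 (expiry=15+1=16). clock=15
Op 17: insert a.com -> 10.0.0.1 (expiry=15+4=19). clock=15
Op 18: tick 2 -> clock=17. purged={b.com}
Op 19: insert a.com -> 10.0.0.1 (expiry=17+10=27). clock=17
Op 20: tick 1 -> clock=18.
Op 21: insert b.com -> 10.0.0.6 (expiry=18+4=22). clock=18
Op 22: insert a.com -> 10.0.0.3 (expiry=18+2=20). clock=18
Op 23: tick 3 -> clock=21. purged={a.com}
Op 24: tick 4 -> clock=25. purged={b.com}
Op 25: tick 1 -> clock=26.
Op 26: tick 2 -> clock=28.
Op 27: insert a.com -> 10.0.0.3 (expiry=28+8=36). clock=28
Op 28: tick 1 -> clock=29.
Op 29: insert b.com -> 10.0.0.2 (expiry=29+2=31). clock=29
Op 30: tick 3 -> clock=32. purged={b.com}
Final cache (unexpired): {a.com} -> size=1

Answer: 1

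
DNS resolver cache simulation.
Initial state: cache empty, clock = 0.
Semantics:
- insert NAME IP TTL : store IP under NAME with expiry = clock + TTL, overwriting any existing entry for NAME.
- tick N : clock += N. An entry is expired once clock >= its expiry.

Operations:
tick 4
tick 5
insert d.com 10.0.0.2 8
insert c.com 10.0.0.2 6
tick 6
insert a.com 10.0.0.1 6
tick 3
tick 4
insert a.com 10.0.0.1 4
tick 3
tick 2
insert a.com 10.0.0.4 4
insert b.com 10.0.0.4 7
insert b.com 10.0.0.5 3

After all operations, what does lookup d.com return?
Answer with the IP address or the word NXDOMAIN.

Op 1: tick 4 -> clock=4.
Op 2: tick 5 -> clock=9.
Op 3: insert d.com -> 10.0.0.2 (expiry=9+8=17). clock=9
Op 4: insert c.com -> 10.0.0.2 (expiry=9+6=15). clock=9
Op 5: tick 6 -> clock=15. purged={c.com}
Op 6: insert a.com -> 10.0.0.1 (expiry=15+6=21). clock=15
Op 7: tick 3 -> clock=18. purged={d.com}
Op 8: tick 4 -> clock=22. purged={a.com}
Op 9: insert a.com -> 10.0.0.1 (expiry=22+4=26). clock=22
Op 10: tick 3 -> clock=25.
Op 11: tick 2 -> clock=27. purged={a.com}
Op 12: insert a.com -> 10.0.0.4 (expiry=27+4=31). clock=27
Op 13: insert b.com -> 10.0.0.4 (expiry=27+7=34). clock=27
Op 14: insert b.com -> 10.0.0.5 (expiry=27+3=30). clock=27
lookup d.com: not in cache (expired or never inserted)

Answer: NXDOMAIN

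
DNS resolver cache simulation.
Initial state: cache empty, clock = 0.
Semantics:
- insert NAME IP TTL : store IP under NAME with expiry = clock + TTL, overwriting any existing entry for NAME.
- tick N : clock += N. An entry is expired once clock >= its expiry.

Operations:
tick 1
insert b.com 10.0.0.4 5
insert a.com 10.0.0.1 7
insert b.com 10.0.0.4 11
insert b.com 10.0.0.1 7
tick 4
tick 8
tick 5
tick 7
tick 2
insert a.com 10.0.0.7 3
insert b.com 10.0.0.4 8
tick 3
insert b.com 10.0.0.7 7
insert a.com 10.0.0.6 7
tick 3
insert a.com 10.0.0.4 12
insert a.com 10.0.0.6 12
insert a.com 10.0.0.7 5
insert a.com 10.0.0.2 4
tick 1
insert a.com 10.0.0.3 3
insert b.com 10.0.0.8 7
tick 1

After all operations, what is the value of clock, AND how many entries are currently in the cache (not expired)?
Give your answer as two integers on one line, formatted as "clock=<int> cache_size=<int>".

Op 1: tick 1 -> clock=1.
Op 2: insert b.com -> 10.0.0.4 (expiry=1+5=6). clock=1
Op 3: insert a.com -> 10.0.0.1 (expiry=1+7=8). clock=1
Op 4: insert b.com -> 10.0.0.4 (expiry=1+11=12). clock=1
Op 5: insert b.com -> 10.0.0.1 (expiry=1+7=8). clock=1
Op 6: tick 4 -> clock=5.
Op 7: tick 8 -> clock=13. purged={a.com,b.com}
Op 8: tick 5 -> clock=18.
Op 9: tick 7 -> clock=25.
Op 10: tick 2 -> clock=27.
Op 11: insert a.com -> 10.0.0.7 (expiry=27+3=30). clock=27
Op 12: insert b.com -> 10.0.0.4 (expiry=27+8=35). clock=27
Op 13: tick 3 -> clock=30. purged={a.com}
Op 14: insert b.com -> 10.0.0.7 (expiry=30+7=37). clock=30
Op 15: insert a.com -> 10.0.0.6 (expiry=30+7=37). clock=30
Op 16: tick 3 -> clock=33.
Op 17: insert a.com -> 10.0.0.4 (expiry=33+12=45). clock=33
Op 18: insert a.com -> 10.0.0.6 (expiry=33+12=45). clock=33
Op 19: insert a.com -> 10.0.0.7 (expiry=33+5=38). clock=33
Op 20: insert a.com -> 10.0.0.2 (expiry=33+4=37). clock=33
Op 21: tick 1 -> clock=34.
Op 22: insert a.com -> 10.0.0.3 (expiry=34+3=37). clock=34
Op 23: insert b.com -> 10.0.0.8 (expiry=34+7=41). clock=34
Op 24: tick 1 -> clock=35.
Final clock = 35
Final cache (unexpired): {a.com,b.com} -> size=2

Answer: clock=35 cache_size=2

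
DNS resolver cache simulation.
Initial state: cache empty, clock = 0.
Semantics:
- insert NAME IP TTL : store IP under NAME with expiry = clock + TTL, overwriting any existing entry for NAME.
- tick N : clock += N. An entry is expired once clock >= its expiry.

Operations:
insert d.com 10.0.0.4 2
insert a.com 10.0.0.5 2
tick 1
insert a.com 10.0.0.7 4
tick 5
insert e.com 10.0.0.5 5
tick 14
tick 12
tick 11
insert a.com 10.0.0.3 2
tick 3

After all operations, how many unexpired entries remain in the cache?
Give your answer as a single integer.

Op 1: insert d.com -> 10.0.0.4 (expiry=0+2=2). clock=0
Op 2: insert a.com -> 10.0.0.5 (expiry=0+2=2). clock=0
Op 3: tick 1 -> clock=1.
Op 4: insert a.com -> 10.0.0.7 (expiry=1+4=5). clock=1
Op 5: tick 5 -> clock=6. purged={a.com,d.com}
Op 6: insert e.com -> 10.0.0.5 (expiry=6+5=11). clock=6
Op 7: tick 14 -> clock=20. purged={e.com}
Op 8: tick 12 -> clock=32.
Op 9: tick 11 -> clock=43.
Op 10: insert a.com -> 10.0.0.3 (expiry=43+2=45). clock=43
Op 11: tick 3 -> clock=46. purged={a.com}
Final cache (unexpired): {} -> size=0

Answer: 0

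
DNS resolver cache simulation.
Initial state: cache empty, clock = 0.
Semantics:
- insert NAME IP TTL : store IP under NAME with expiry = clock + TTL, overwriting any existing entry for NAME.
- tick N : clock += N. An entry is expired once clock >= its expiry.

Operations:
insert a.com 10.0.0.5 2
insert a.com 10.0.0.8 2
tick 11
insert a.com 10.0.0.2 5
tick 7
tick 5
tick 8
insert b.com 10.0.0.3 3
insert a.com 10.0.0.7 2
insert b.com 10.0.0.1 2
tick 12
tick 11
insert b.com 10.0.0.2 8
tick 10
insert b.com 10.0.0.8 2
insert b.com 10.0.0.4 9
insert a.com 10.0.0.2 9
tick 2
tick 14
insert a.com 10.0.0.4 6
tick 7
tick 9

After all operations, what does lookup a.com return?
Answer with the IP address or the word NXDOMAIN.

Op 1: insert a.com -> 10.0.0.5 (expiry=0+2=2). clock=0
Op 2: insert a.com -> 10.0.0.8 (expiry=0+2=2). clock=0
Op 3: tick 11 -> clock=11. purged={a.com}
Op 4: insert a.com -> 10.0.0.2 (expiry=11+5=16). clock=11
Op 5: tick 7 -> clock=18. purged={a.com}
Op 6: tick 5 -> clock=23.
Op 7: tick 8 -> clock=31.
Op 8: insert b.com -> 10.0.0.3 (expiry=31+3=34). clock=31
Op 9: insert a.com -> 10.0.0.7 (expiry=31+2=33). clock=31
Op 10: insert b.com -> 10.0.0.1 (expiry=31+2=33). clock=31
Op 11: tick 12 -> clock=43. purged={a.com,b.com}
Op 12: tick 11 -> clock=54.
Op 13: insert b.com -> 10.0.0.2 (expiry=54+8=62). clock=54
Op 14: tick 10 -> clock=64. purged={b.com}
Op 15: insert b.com -> 10.0.0.8 (expiry=64+2=66). clock=64
Op 16: insert b.com -> 10.0.0.4 (expiry=64+9=73). clock=64
Op 17: insert a.com -> 10.0.0.2 (expiry=64+9=73). clock=64
Op 18: tick 2 -> clock=66.
Op 19: tick 14 -> clock=80. purged={a.com,b.com}
Op 20: insert a.com -> 10.0.0.4 (expiry=80+6=86). clock=80
Op 21: tick 7 -> clock=87. purged={a.com}
Op 22: tick 9 -> clock=96.
lookup a.com: not in cache (expired or never inserted)

Answer: NXDOMAIN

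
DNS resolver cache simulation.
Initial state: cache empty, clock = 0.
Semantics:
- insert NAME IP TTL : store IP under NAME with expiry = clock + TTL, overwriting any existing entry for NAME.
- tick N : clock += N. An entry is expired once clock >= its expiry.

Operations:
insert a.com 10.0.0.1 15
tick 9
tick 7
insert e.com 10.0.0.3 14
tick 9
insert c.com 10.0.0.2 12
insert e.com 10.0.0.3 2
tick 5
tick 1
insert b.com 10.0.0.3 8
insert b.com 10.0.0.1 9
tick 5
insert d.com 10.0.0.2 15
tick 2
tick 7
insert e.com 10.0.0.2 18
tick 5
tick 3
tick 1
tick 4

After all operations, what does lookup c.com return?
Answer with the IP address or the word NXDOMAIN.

Op 1: insert a.com -> 10.0.0.1 (expiry=0+15=15). clock=0
Op 2: tick 9 -> clock=9.
Op 3: tick 7 -> clock=16. purged={a.com}
Op 4: insert e.com -> 10.0.0.3 (expiry=16+14=30). clock=16
Op 5: tick 9 -> clock=25.
Op 6: insert c.com -> 10.0.0.2 (expiry=25+12=37). clock=25
Op 7: insert e.com -> 10.0.0.3 (expiry=25+2=27). clock=25
Op 8: tick 5 -> clock=30. purged={e.com}
Op 9: tick 1 -> clock=31.
Op 10: insert b.com -> 10.0.0.3 (expiry=31+8=39). clock=31
Op 11: insert b.com -> 10.0.0.1 (expiry=31+9=40). clock=31
Op 12: tick 5 -> clock=36.
Op 13: insert d.com -> 10.0.0.2 (expiry=36+15=51). clock=36
Op 14: tick 2 -> clock=38. purged={c.com}
Op 15: tick 7 -> clock=45. purged={b.com}
Op 16: insert e.com -> 10.0.0.2 (expiry=45+18=63). clock=45
Op 17: tick 5 -> clock=50.
Op 18: tick 3 -> clock=53. purged={d.com}
Op 19: tick 1 -> clock=54.
Op 20: tick 4 -> clock=58.
lookup c.com: not in cache (expired or never inserted)

Answer: NXDOMAIN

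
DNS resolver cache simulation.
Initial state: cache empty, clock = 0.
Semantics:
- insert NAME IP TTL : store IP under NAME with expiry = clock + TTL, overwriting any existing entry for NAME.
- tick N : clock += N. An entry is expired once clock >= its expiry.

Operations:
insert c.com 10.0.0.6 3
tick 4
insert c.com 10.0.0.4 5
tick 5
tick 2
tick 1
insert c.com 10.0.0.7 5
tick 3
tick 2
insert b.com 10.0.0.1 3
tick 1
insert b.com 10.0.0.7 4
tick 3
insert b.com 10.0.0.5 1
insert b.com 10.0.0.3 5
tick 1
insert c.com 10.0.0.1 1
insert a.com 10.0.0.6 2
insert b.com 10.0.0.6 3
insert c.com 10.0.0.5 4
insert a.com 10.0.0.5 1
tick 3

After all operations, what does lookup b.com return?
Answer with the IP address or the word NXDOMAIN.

Answer: NXDOMAIN

Derivation:
Op 1: insert c.com -> 10.0.0.6 (expiry=0+3=3). clock=0
Op 2: tick 4 -> clock=4. purged={c.com}
Op 3: insert c.com -> 10.0.0.4 (expiry=4+5=9). clock=4
Op 4: tick 5 -> clock=9. purged={c.com}
Op 5: tick 2 -> clock=11.
Op 6: tick 1 -> clock=12.
Op 7: insert c.com -> 10.0.0.7 (expiry=12+5=17). clock=12
Op 8: tick 3 -> clock=15.
Op 9: tick 2 -> clock=17. purged={c.com}
Op 10: insert b.com -> 10.0.0.1 (expiry=17+3=20). clock=17
Op 11: tick 1 -> clock=18.
Op 12: insert b.com -> 10.0.0.7 (expiry=18+4=22). clock=18
Op 13: tick 3 -> clock=21.
Op 14: insert b.com -> 10.0.0.5 (expiry=21+1=22). clock=21
Op 15: insert b.com -> 10.0.0.3 (expiry=21+5=26). clock=21
Op 16: tick 1 -> clock=22.
Op 17: insert c.com -> 10.0.0.1 (expiry=22+1=23). clock=22
Op 18: insert a.com -> 10.0.0.6 (expiry=22+2=24). clock=22
Op 19: insert b.com -> 10.0.0.6 (expiry=22+3=25). clock=22
Op 20: insert c.com -> 10.0.0.5 (expiry=22+4=26). clock=22
Op 21: insert a.com -> 10.0.0.5 (expiry=22+1=23). clock=22
Op 22: tick 3 -> clock=25. purged={a.com,b.com}
lookup b.com: not in cache (expired or never inserted)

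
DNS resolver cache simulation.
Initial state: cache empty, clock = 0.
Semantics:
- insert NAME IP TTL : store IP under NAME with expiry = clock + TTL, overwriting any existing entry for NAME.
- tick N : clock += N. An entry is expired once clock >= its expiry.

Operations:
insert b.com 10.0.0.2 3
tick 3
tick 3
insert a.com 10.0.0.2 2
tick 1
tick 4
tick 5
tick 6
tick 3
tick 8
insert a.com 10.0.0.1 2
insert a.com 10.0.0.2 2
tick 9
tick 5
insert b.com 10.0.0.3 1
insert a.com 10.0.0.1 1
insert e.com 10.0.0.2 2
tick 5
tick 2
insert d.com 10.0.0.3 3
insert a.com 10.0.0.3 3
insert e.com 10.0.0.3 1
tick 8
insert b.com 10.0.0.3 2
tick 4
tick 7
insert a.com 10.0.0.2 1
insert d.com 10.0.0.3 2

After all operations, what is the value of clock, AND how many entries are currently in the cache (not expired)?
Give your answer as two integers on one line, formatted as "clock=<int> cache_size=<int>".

Answer: clock=73 cache_size=2

Derivation:
Op 1: insert b.com -> 10.0.0.2 (expiry=0+3=3). clock=0
Op 2: tick 3 -> clock=3. purged={b.com}
Op 3: tick 3 -> clock=6.
Op 4: insert a.com -> 10.0.0.2 (expiry=6+2=8). clock=6
Op 5: tick 1 -> clock=7.
Op 6: tick 4 -> clock=11. purged={a.com}
Op 7: tick 5 -> clock=16.
Op 8: tick 6 -> clock=22.
Op 9: tick 3 -> clock=25.
Op 10: tick 8 -> clock=33.
Op 11: insert a.com -> 10.0.0.1 (expiry=33+2=35). clock=33
Op 12: insert a.com -> 10.0.0.2 (expiry=33+2=35). clock=33
Op 13: tick 9 -> clock=42. purged={a.com}
Op 14: tick 5 -> clock=47.
Op 15: insert b.com -> 10.0.0.3 (expiry=47+1=48). clock=47
Op 16: insert a.com -> 10.0.0.1 (expiry=47+1=48). clock=47
Op 17: insert e.com -> 10.0.0.2 (expiry=47+2=49). clock=47
Op 18: tick 5 -> clock=52. purged={a.com,b.com,e.com}
Op 19: tick 2 -> clock=54.
Op 20: insert d.com -> 10.0.0.3 (expiry=54+3=57). clock=54
Op 21: insert a.com -> 10.0.0.3 (expiry=54+3=57). clock=54
Op 22: insert e.com -> 10.0.0.3 (expiry=54+1=55). clock=54
Op 23: tick 8 -> clock=62. purged={a.com,d.com,e.com}
Op 24: insert b.com -> 10.0.0.3 (expiry=62+2=64). clock=62
Op 25: tick 4 -> clock=66. purged={b.com}
Op 26: tick 7 -> clock=73.
Op 27: insert a.com -> 10.0.0.2 (expiry=73+1=74). clock=73
Op 28: insert d.com -> 10.0.0.3 (expiry=73+2=75). clock=73
Final clock = 73
Final cache (unexpired): {a.com,d.com} -> size=2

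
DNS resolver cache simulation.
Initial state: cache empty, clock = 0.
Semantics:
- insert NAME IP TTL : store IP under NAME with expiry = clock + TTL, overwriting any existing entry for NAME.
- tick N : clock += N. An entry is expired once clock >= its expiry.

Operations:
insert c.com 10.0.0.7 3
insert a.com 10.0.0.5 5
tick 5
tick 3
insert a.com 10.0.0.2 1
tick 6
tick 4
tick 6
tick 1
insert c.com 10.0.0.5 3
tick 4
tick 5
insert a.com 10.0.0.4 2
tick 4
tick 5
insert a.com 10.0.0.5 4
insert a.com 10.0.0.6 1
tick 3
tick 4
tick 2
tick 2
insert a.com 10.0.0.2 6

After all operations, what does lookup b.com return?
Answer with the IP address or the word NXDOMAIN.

Answer: NXDOMAIN

Derivation:
Op 1: insert c.com -> 10.0.0.7 (expiry=0+3=3). clock=0
Op 2: insert a.com -> 10.0.0.5 (expiry=0+5=5). clock=0
Op 3: tick 5 -> clock=5. purged={a.com,c.com}
Op 4: tick 3 -> clock=8.
Op 5: insert a.com -> 10.0.0.2 (expiry=8+1=9). clock=8
Op 6: tick 6 -> clock=14. purged={a.com}
Op 7: tick 4 -> clock=18.
Op 8: tick 6 -> clock=24.
Op 9: tick 1 -> clock=25.
Op 10: insert c.com -> 10.0.0.5 (expiry=25+3=28). clock=25
Op 11: tick 4 -> clock=29. purged={c.com}
Op 12: tick 5 -> clock=34.
Op 13: insert a.com -> 10.0.0.4 (expiry=34+2=36). clock=34
Op 14: tick 4 -> clock=38. purged={a.com}
Op 15: tick 5 -> clock=43.
Op 16: insert a.com -> 10.0.0.5 (expiry=43+4=47). clock=43
Op 17: insert a.com -> 10.0.0.6 (expiry=43+1=44). clock=43
Op 18: tick 3 -> clock=46. purged={a.com}
Op 19: tick 4 -> clock=50.
Op 20: tick 2 -> clock=52.
Op 21: tick 2 -> clock=54.
Op 22: insert a.com -> 10.0.0.2 (expiry=54+6=60). clock=54
lookup b.com: not in cache (expired or never inserted)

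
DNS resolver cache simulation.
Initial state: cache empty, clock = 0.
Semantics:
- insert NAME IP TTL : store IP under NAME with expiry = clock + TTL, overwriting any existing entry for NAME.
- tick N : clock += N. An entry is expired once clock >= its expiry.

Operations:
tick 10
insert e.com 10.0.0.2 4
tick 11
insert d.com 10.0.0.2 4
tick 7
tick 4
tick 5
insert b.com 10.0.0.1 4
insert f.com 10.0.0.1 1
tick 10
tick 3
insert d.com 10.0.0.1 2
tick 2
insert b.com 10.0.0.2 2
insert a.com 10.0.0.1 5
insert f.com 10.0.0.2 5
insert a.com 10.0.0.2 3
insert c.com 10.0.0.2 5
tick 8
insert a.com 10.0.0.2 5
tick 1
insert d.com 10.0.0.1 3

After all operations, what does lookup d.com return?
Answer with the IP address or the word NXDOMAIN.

Answer: 10.0.0.1

Derivation:
Op 1: tick 10 -> clock=10.
Op 2: insert e.com -> 10.0.0.2 (expiry=10+4=14). clock=10
Op 3: tick 11 -> clock=21. purged={e.com}
Op 4: insert d.com -> 10.0.0.2 (expiry=21+4=25). clock=21
Op 5: tick 7 -> clock=28. purged={d.com}
Op 6: tick 4 -> clock=32.
Op 7: tick 5 -> clock=37.
Op 8: insert b.com -> 10.0.0.1 (expiry=37+4=41). clock=37
Op 9: insert f.com -> 10.0.0.1 (expiry=37+1=38). clock=37
Op 10: tick 10 -> clock=47. purged={b.com,f.com}
Op 11: tick 3 -> clock=50.
Op 12: insert d.com -> 10.0.0.1 (expiry=50+2=52). clock=50
Op 13: tick 2 -> clock=52. purged={d.com}
Op 14: insert b.com -> 10.0.0.2 (expiry=52+2=54). clock=52
Op 15: insert a.com -> 10.0.0.1 (expiry=52+5=57). clock=52
Op 16: insert f.com -> 10.0.0.2 (expiry=52+5=57). clock=52
Op 17: insert a.com -> 10.0.0.2 (expiry=52+3=55). clock=52
Op 18: insert c.com -> 10.0.0.2 (expiry=52+5=57). clock=52
Op 19: tick 8 -> clock=60. purged={a.com,b.com,c.com,f.com}
Op 20: insert a.com -> 10.0.0.2 (expiry=60+5=65). clock=60
Op 21: tick 1 -> clock=61.
Op 22: insert d.com -> 10.0.0.1 (expiry=61+3=64). clock=61
lookup d.com: present, ip=10.0.0.1 expiry=64 > clock=61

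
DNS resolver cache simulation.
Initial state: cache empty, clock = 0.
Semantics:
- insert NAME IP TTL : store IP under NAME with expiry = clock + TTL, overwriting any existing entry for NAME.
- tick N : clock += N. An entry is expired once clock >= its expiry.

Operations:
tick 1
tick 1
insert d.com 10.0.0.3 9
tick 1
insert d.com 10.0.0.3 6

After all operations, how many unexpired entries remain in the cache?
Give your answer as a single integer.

Op 1: tick 1 -> clock=1.
Op 2: tick 1 -> clock=2.
Op 3: insert d.com -> 10.0.0.3 (expiry=2+9=11). clock=2
Op 4: tick 1 -> clock=3.
Op 5: insert d.com -> 10.0.0.3 (expiry=3+6=9). clock=3
Final cache (unexpired): {d.com} -> size=1

Answer: 1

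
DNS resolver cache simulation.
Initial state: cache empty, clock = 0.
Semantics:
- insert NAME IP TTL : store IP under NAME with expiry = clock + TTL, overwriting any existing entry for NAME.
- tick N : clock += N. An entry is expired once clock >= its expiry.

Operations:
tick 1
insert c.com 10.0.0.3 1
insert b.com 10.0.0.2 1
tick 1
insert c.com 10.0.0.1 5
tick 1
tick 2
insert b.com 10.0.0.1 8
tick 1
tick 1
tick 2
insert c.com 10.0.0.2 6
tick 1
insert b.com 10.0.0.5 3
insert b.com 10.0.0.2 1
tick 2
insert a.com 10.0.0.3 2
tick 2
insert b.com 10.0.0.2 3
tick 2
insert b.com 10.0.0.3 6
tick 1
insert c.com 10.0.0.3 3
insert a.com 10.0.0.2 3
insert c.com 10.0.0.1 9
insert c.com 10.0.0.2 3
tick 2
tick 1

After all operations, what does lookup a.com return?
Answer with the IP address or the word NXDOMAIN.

Op 1: tick 1 -> clock=1.
Op 2: insert c.com -> 10.0.0.3 (expiry=1+1=2). clock=1
Op 3: insert b.com -> 10.0.0.2 (expiry=1+1=2). clock=1
Op 4: tick 1 -> clock=2. purged={b.com,c.com}
Op 5: insert c.com -> 10.0.0.1 (expiry=2+5=7). clock=2
Op 6: tick 1 -> clock=3.
Op 7: tick 2 -> clock=5.
Op 8: insert b.com -> 10.0.0.1 (expiry=5+8=13). clock=5
Op 9: tick 1 -> clock=6.
Op 10: tick 1 -> clock=7. purged={c.com}
Op 11: tick 2 -> clock=9.
Op 12: insert c.com -> 10.0.0.2 (expiry=9+6=15). clock=9
Op 13: tick 1 -> clock=10.
Op 14: insert b.com -> 10.0.0.5 (expiry=10+3=13). clock=10
Op 15: insert b.com -> 10.0.0.2 (expiry=10+1=11). clock=10
Op 16: tick 2 -> clock=12. purged={b.com}
Op 17: insert a.com -> 10.0.0.3 (expiry=12+2=14). clock=12
Op 18: tick 2 -> clock=14. purged={a.com}
Op 19: insert b.com -> 10.0.0.2 (expiry=14+3=17). clock=14
Op 20: tick 2 -> clock=16. purged={c.com}
Op 21: insert b.com -> 10.0.0.3 (expiry=16+6=22). clock=16
Op 22: tick 1 -> clock=17.
Op 23: insert c.com -> 10.0.0.3 (expiry=17+3=20). clock=17
Op 24: insert a.com -> 10.0.0.2 (expiry=17+3=20). clock=17
Op 25: insert c.com -> 10.0.0.1 (expiry=17+9=26). clock=17
Op 26: insert c.com -> 10.0.0.2 (expiry=17+3=20). clock=17
Op 27: tick 2 -> clock=19.
Op 28: tick 1 -> clock=20. purged={a.com,c.com}
lookup a.com: not in cache (expired or never inserted)

Answer: NXDOMAIN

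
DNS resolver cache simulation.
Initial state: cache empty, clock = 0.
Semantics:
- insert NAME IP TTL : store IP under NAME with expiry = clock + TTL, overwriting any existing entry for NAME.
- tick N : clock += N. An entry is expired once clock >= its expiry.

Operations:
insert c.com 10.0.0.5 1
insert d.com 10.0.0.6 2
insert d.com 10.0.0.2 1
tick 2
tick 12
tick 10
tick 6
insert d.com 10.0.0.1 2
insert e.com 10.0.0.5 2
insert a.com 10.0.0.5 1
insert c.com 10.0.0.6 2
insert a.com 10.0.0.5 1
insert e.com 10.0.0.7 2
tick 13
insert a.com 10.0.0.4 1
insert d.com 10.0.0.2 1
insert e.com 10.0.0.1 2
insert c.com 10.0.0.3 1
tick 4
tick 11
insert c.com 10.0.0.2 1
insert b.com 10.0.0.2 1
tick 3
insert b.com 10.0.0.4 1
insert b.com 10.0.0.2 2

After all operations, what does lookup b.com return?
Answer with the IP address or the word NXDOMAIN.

Op 1: insert c.com -> 10.0.0.5 (expiry=0+1=1). clock=0
Op 2: insert d.com -> 10.0.0.6 (expiry=0+2=2). clock=0
Op 3: insert d.com -> 10.0.0.2 (expiry=0+1=1). clock=0
Op 4: tick 2 -> clock=2. purged={c.com,d.com}
Op 5: tick 12 -> clock=14.
Op 6: tick 10 -> clock=24.
Op 7: tick 6 -> clock=30.
Op 8: insert d.com -> 10.0.0.1 (expiry=30+2=32). clock=30
Op 9: insert e.com -> 10.0.0.5 (expiry=30+2=32). clock=30
Op 10: insert a.com -> 10.0.0.5 (expiry=30+1=31). clock=30
Op 11: insert c.com -> 10.0.0.6 (expiry=30+2=32). clock=30
Op 12: insert a.com -> 10.0.0.5 (expiry=30+1=31). clock=30
Op 13: insert e.com -> 10.0.0.7 (expiry=30+2=32). clock=30
Op 14: tick 13 -> clock=43. purged={a.com,c.com,d.com,e.com}
Op 15: insert a.com -> 10.0.0.4 (expiry=43+1=44). clock=43
Op 16: insert d.com -> 10.0.0.2 (expiry=43+1=44). clock=43
Op 17: insert e.com -> 10.0.0.1 (expiry=43+2=45). clock=43
Op 18: insert c.com -> 10.0.0.3 (expiry=43+1=44). clock=43
Op 19: tick 4 -> clock=47. purged={a.com,c.com,d.com,e.com}
Op 20: tick 11 -> clock=58.
Op 21: insert c.com -> 10.0.0.2 (expiry=58+1=59). clock=58
Op 22: insert b.com -> 10.0.0.2 (expiry=58+1=59). clock=58
Op 23: tick 3 -> clock=61. purged={b.com,c.com}
Op 24: insert b.com -> 10.0.0.4 (expiry=61+1=62). clock=61
Op 25: insert b.com -> 10.0.0.2 (expiry=61+2=63). clock=61
lookup b.com: present, ip=10.0.0.2 expiry=63 > clock=61

Answer: 10.0.0.2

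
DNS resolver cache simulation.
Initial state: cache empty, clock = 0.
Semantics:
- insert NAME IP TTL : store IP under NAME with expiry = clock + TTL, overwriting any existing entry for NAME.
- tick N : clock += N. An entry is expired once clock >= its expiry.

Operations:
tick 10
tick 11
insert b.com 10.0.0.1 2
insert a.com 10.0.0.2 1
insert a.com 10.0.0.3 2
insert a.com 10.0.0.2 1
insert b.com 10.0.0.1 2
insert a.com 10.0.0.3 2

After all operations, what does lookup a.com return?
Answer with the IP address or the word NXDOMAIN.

Op 1: tick 10 -> clock=10.
Op 2: tick 11 -> clock=21.
Op 3: insert b.com -> 10.0.0.1 (expiry=21+2=23). clock=21
Op 4: insert a.com -> 10.0.0.2 (expiry=21+1=22). clock=21
Op 5: insert a.com -> 10.0.0.3 (expiry=21+2=23). clock=21
Op 6: insert a.com -> 10.0.0.2 (expiry=21+1=22). clock=21
Op 7: insert b.com -> 10.0.0.1 (expiry=21+2=23). clock=21
Op 8: insert a.com -> 10.0.0.3 (expiry=21+2=23). clock=21
lookup a.com: present, ip=10.0.0.3 expiry=23 > clock=21

Answer: 10.0.0.3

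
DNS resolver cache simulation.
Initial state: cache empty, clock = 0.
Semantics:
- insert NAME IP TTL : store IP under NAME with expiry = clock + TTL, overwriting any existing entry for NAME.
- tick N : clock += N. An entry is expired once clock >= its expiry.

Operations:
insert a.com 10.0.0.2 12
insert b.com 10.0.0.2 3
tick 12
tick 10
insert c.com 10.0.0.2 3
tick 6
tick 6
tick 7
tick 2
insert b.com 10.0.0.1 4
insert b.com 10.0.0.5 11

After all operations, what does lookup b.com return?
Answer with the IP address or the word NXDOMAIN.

Answer: 10.0.0.5

Derivation:
Op 1: insert a.com -> 10.0.0.2 (expiry=0+12=12). clock=0
Op 2: insert b.com -> 10.0.0.2 (expiry=0+3=3). clock=0
Op 3: tick 12 -> clock=12. purged={a.com,b.com}
Op 4: tick 10 -> clock=22.
Op 5: insert c.com -> 10.0.0.2 (expiry=22+3=25). clock=22
Op 6: tick 6 -> clock=28. purged={c.com}
Op 7: tick 6 -> clock=34.
Op 8: tick 7 -> clock=41.
Op 9: tick 2 -> clock=43.
Op 10: insert b.com -> 10.0.0.1 (expiry=43+4=47). clock=43
Op 11: insert b.com -> 10.0.0.5 (expiry=43+11=54). clock=43
lookup b.com: present, ip=10.0.0.5 expiry=54 > clock=43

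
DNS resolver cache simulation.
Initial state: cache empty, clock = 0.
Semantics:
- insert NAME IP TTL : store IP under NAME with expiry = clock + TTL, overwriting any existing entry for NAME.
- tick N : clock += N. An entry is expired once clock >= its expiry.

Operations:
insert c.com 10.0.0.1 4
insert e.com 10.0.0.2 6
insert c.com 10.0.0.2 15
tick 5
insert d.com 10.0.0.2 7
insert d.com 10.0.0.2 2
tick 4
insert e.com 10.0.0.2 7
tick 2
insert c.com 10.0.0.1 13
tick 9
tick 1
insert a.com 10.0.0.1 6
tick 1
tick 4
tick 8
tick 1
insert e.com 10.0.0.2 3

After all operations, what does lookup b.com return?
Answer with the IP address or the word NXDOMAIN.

Answer: NXDOMAIN

Derivation:
Op 1: insert c.com -> 10.0.0.1 (expiry=0+4=4). clock=0
Op 2: insert e.com -> 10.0.0.2 (expiry=0+6=6). clock=0
Op 3: insert c.com -> 10.0.0.2 (expiry=0+15=15). clock=0
Op 4: tick 5 -> clock=5.
Op 5: insert d.com -> 10.0.0.2 (expiry=5+7=12). clock=5
Op 6: insert d.com -> 10.0.0.2 (expiry=5+2=7). clock=5
Op 7: tick 4 -> clock=9. purged={d.com,e.com}
Op 8: insert e.com -> 10.0.0.2 (expiry=9+7=16). clock=9
Op 9: tick 2 -> clock=11.
Op 10: insert c.com -> 10.0.0.1 (expiry=11+13=24). clock=11
Op 11: tick 9 -> clock=20. purged={e.com}
Op 12: tick 1 -> clock=21.
Op 13: insert a.com -> 10.0.0.1 (expiry=21+6=27). clock=21
Op 14: tick 1 -> clock=22.
Op 15: tick 4 -> clock=26. purged={c.com}
Op 16: tick 8 -> clock=34. purged={a.com}
Op 17: tick 1 -> clock=35.
Op 18: insert e.com -> 10.0.0.2 (expiry=35+3=38). clock=35
lookup b.com: not in cache (expired or never inserted)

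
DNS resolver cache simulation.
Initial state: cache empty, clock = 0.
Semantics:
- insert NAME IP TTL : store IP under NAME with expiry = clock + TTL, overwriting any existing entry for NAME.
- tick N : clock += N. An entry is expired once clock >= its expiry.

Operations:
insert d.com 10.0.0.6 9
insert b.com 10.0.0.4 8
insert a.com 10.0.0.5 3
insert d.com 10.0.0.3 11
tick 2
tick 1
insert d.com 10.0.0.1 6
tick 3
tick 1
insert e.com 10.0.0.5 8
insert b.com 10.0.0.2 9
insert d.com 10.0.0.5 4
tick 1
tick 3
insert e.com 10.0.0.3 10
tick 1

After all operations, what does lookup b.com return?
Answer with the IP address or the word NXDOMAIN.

Op 1: insert d.com -> 10.0.0.6 (expiry=0+9=9). clock=0
Op 2: insert b.com -> 10.0.0.4 (expiry=0+8=8). clock=0
Op 3: insert a.com -> 10.0.0.5 (expiry=0+3=3). clock=0
Op 4: insert d.com -> 10.0.0.3 (expiry=0+11=11). clock=0
Op 5: tick 2 -> clock=2.
Op 6: tick 1 -> clock=3. purged={a.com}
Op 7: insert d.com -> 10.0.0.1 (expiry=3+6=9). clock=3
Op 8: tick 3 -> clock=6.
Op 9: tick 1 -> clock=7.
Op 10: insert e.com -> 10.0.0.5 (expiry=7+8=15). clock=7
Op 11: insert b.com -> 10.0.0.2 (expiry=7+9=16). clock=7
Op 12: insert d.com -> 10.0.0.5 (expiry=7+4=11). clock=7
Op 13: tick 1 -> clock=8.
Op 14: tick 3 -> clock=11. purged={d.com}
Op 15: insert e.com -> 10.0.0.3 (expiry=11+10=21). clock=11
Op 16: tick 1 -> clock=12.
lookup b.com: present, ip=10.0.0.2 expiry=16 > clock=12

Answer: 10.0.0.2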